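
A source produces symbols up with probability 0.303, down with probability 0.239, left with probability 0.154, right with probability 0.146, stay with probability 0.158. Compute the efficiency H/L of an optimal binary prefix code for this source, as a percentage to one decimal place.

Entropy H = −Σ p log₂ p ≈ 2.2570 bits.
Huffman merges: 73/500+77/500→3/10; 79/500+239/1000→397/1000; 3/10+303/1000→603/1000; 397/1000+603/1000→1. L = 23/10 ≈ 2.3000.
Efficiency = H/L = 2.2570/2.3000 = 98.1%.

98.1%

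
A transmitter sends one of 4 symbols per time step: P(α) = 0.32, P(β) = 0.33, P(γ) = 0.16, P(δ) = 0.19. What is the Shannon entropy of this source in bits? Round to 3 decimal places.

1.932 bits

H = −Σ pᵢ log₂ pᵢ.
−0.32·log₂(0.32) = 0.5260
−0.33·log₂(0.33) = 0.5278
−0.16·log₂(0.16) = 0.4230
−0.19·log₂(0.19) = 0.4552
Sum ≈ 1.9321 → 1.932 bits.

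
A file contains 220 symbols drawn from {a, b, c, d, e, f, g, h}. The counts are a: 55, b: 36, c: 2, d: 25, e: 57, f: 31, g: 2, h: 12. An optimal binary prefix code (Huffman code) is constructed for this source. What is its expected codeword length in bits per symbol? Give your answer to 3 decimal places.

2.582 bits/symbol

Probabilities are the counts divided by 220.
Repeatedly combine the two least-probable nodes; the expected code length is the sum of the merged weights.
merge 1/110 + 1/110 → 1/55
merge 1/55 + 3/55 → 4/55
merge 4/55 + 5/44 → 41/220
merge 31/220 + 9/55 → 67/220
merge 41/220 + 1/4 → 24/55
merge 57/220 + 67/220 → 31/55
merge 24/55 + 31/55 → 1
L = 1/55 + 4/55 + 41/220 + 67/220 + 24/55 + 31/55 + 1 = 142/55 ≈ 2.582 bits/symbol.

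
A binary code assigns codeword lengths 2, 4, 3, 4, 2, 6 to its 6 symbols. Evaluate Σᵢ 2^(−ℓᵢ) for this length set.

With common denominator 2^6 = 64: Σ 2^(−ℓᵢ) = 16/64 + 4/64 + 8/64 + 4/64 + 16/64 + 1/64 = 49/64 = 0.765625.

0.765625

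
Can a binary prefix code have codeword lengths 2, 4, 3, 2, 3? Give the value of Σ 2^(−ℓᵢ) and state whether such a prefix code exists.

With common denominator 2^4 = 16: Σ 2^(−ℓᵢ) = 4/16 + 1/16 + 2/16 + 4/16 + 2/16 = 13/16 = 0.8125.
Kraft's inequality requires Σ ≤ 1; here Σ = 0.8125 ≤ 1, so such a prefix code exists.

0.8125; yes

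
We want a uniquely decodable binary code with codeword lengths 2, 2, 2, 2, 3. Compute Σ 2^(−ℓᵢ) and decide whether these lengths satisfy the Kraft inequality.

With common denominator 2^3 = 8: Σ 2^(−ℓᵢ) = 2/8 + 2/8 + 2/8 + 2/8 + 1/8 = 9/8 = 1.125.
Kraft's inequality requires Σ ≤ 1; here Σ = 1.125 > 1, so no such prefix code exists.

1.125; no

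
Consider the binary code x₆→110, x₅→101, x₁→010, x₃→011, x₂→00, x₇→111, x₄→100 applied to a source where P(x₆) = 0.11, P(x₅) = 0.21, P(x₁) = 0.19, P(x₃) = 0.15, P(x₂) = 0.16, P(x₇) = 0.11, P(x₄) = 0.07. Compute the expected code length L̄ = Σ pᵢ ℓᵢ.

2.84 bits/symbol

L̄ = Σ pᵢ·ℓᵢ = 0.11·3 + 0.21·3 + 0.19·3 + 0.15·3 + 0.16·2 + 0.11·3 + 0.07·3 = 2.84 bits/symbol.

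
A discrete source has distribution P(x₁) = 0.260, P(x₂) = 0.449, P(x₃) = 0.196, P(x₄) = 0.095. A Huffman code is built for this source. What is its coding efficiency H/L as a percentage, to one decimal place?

Entropy H = −Σ p log₂ p ≈ 1.8074 bits.
Huffman merges: 19/200+49/250→291/1000; 13/50+291/1000→551/1000; 449/1000+551/1000→1. L = 921/500 ≈ 1.8420.
Efficiency = H/L = 1.8074/1.8420 = 98.1%.

98.1%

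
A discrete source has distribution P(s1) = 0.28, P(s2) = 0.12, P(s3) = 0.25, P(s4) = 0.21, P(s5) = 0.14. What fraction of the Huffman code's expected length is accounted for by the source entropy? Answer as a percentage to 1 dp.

99.6%

Entropy H = −Σ p log₂ p ≈ 2.2512 bits.
Huffman merges: 3/25+7/50→13/50; 21/100+1/4→23/50; 13/50+7/25→27/50; 23/50+27/50→1. L = 113/50 ≈ 2.2600.
Efficiency = H/L = 2.2512/2.2600 = 99.6%.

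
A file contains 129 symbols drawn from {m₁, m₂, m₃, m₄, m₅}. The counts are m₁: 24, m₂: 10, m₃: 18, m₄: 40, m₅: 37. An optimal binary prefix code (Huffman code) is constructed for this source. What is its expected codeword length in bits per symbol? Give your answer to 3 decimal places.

2.217 bits/symbol

Probabilities are the counts divided by 129.
Repeatedly combine the two least-probable nodes; the expected code length is the sum of the merged weights.
merge 10/129 + 6/43 → 28/129
merge 8/43 + 28/129 → 52/129
merge 37/129 + 40/129 → 77/129
merge 52/129 + 77/129 → 1
L = 28/129 + 52/129 + 77/129 + 1 = 286/129 ≈ 2.217 bits/symbol.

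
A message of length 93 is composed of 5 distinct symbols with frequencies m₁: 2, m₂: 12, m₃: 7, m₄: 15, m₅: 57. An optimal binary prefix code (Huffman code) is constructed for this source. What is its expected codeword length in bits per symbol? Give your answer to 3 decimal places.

1.710 bits/symbol

Probabilities are the counts divided by 93.
Repeatedly combine the two least-probable nodes; the expected code length is the sum of the merged weights.
merge 2/93 + 7/93 → 3/31
merge 3/31 + 4/31 → 7/31
merge 5/31 + 7/31 → 12/31
merge 12/31 + 19/31 → 1
L = 3/31 + 7/31 + 12/31 + 1 = 53/31 ≈ 1.710 bits/symbol.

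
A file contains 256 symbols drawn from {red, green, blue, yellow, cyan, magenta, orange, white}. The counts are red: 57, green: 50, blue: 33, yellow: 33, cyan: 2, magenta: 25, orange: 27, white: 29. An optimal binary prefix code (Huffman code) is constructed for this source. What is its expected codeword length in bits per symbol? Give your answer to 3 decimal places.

Probabilities are the counts divided by 256.
Repeatedly combine the two least-probable nodes; the expected code length is the sum of the merged weights.
merge 1/128 + 25/256 → 27/256
merge 27/256 + 27/256 → 27/128
merge 29/256 + 33/256 → 31/128
merge 33/256 + 25/128 → 83/256
merge 27/128 + 57/256 → 111/256
merge 31/128 + 83/256 → 145/256
merge 111/256 + 145/256 → 1
L = 27/256 + 27/128 + 31/128 + 83/256 + 111/256 + 145/256 + 1 = 369/128 ≈ 2.883 bits/symbol.

2.883 bits/symbol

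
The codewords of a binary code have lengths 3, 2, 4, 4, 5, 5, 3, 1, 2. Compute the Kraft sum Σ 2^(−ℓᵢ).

1.4375

With common denominator 2^5 = 32: Σ 2^(−ℓᵢ) = 4/32 + 8/32 + 2/32 + 2/32 + 1/32 + 1/32 + 4/32 + 16/32 + 8/32 = 46/32 = 1.4375.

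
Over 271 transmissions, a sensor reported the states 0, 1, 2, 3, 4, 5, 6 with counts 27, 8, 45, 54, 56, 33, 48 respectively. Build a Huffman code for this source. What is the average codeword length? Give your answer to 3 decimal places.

2.723 bits/symbol

Probabilities are the counts divided by 271.
Repeatedly combine the two least-probable nodes; the expected code length is the sum of the merged weights.
merge 8/271 + 27/271 → 35/271
merge 33/271 + 35/271 → 68/271
merge 45/271 + 48/271 → 93/271
merge 54/271 + 56/271 → 110/271
merge 68/271 + 93/271 → 161/271
merge 110/271 + 161/271 → 1
L = 35/271 + 68/271 + 93/271 + 110/271 + 161/271 + 1 = 738/271 ≈ 2.723 bits/symbol.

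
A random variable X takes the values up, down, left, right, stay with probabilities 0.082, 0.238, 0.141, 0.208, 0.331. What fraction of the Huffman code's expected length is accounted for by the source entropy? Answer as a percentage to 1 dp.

98.4%

Entropy H = −Σ p log₂ p ≈ 2.1864 bits.
Huffman merges: 41/500+141/1000→223/1000; 26/125+223/1000→431/1000; 119/500+331/1000→569/1000; 431/1000+569/1000→1. L = 2223/1000 ≈ 2.2230.
Efficiency = H/L = 2.1864/2.2230 = 98.4%.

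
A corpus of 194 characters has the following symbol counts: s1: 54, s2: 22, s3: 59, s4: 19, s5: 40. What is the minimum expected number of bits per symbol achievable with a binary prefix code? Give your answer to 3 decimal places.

Probabilities are the counts divided by 194.
Repeatedly combine the two least-probable nodes; the expected code length is the sum of the merged weights.
merge 19/194 + 11/97 → 41/194
merge 20/97 + 41/194 → 81/194
merge 27/97 + 59/194 → 113/194
merge 81/194 + 113/194 → 1
L = 41/194 + 81/194 + 113/194 + 1 = 429/194 ≈ 2.211 bits/symbol.

2.211 bits/symbol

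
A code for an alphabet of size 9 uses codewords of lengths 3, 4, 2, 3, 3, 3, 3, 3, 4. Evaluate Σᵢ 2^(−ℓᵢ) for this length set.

With common denominator 2^4 = 16: Σ 2^(−ℓᵢ) = 2/16 + 1/16 + 4/16 + 2/16 + 2/16 + 2/16 + 2/16 + 2/16 + 1/16 = 18/16 = 1.125.

1.125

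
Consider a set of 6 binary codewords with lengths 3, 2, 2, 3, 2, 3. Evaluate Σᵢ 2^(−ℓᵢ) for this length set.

1.125

With common denominator 2^3 = 8: Σ 2^(−ℓᵢ) = 1/8 + 2/8 + 2/8 + 1/8 + 2/8 + 1/8 = 9/8 = 1.125.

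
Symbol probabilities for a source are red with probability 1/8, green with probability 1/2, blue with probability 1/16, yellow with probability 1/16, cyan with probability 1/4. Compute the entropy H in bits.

1.875 bits

Each probability is a power of 1/2, so log₂(1/p) is an integer.
H = Σ p·log₂(1/p) = 1/8·3 + 1/2·1 + 1/16·4 + 1/16·4 + 1/4·2 = 1.875 bits.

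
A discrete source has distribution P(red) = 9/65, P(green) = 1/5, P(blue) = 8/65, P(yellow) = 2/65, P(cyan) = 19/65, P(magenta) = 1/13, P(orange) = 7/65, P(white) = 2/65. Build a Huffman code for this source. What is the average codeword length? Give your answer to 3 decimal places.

Repeatedly combine the two least-probable nodes; the expected code length is the sum of the merged weights.
merge 2/65 + 2/65 → 4/65
merge 4/65 + 1/13 → 9/65
merge 7/65 + 8/65 → 3/13
merge 9/65 + 9/65 → 18/65
merge 1/5 + 3/13 → 28/65
merge 18/65 + 19/65 → 37/65
merge 28/65 + 37/65 → 1
L = 4/65 + 9/65 + 3/13 + 18/65 + 28/65 + 37/65 + 1 = 176/65 ≈ 2.708 bits/symbol.

2.708 bits/symbol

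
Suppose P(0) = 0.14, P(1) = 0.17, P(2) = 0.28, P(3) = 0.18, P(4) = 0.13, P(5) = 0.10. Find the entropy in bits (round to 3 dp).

H = −Σ pᵢ log₂ pᵢ.
−0.14·log₂(0.14) = 0.3971
−0.17·log₂(0.17) = 0.4346
−0.28·log₂(0.28) = 0.5142
−0.18·log₂(0.18) = 0.4453
−0.13·log₂(0.13) = 0.3826
−0.10·log₂(0.10) = 0.3322
Sum ≈ 2.5061 → 2.506 bits.

2.506 bits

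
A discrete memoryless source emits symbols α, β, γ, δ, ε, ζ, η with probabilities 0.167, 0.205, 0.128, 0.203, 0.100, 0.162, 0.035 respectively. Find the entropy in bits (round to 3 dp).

H = −Σ pᵢ log₂ pᵢ.
−0.167·log₂(0.167) = 0.4312
−0.205·log₂(0.205) = 0.4687
−0.128·log₂(0.128) = 0.3796
−0.203·log₂(0.203) = 0.4670
−0.100·log₂(0.100) = 0.3322
−0.162·log₂(0.162) = 0.4254
−0.035·log₂(0.035) = 0.1693
Sum ≈ 2.6734 → 2.673 bits.

2.673 bits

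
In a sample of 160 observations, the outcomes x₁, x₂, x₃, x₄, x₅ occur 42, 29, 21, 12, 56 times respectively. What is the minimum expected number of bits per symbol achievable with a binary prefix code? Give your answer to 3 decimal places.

Probabilities are the counts divided by 160.
Repeatedly combine the two least-probable nodes; the expected code length is the sum of the merged weights.
merge 3/40 + 21/160 → 33/160
merge 29/160 + 33/160 → 31/80
merge 21/80 + 7/20 → 49/80
merge 31/80 + 49/80 → 1
L = 33/160 + 31/80 + 49/80 + 1 = 353/160 ≈ 2.206 bits/symbol.

2.206 bits/symbol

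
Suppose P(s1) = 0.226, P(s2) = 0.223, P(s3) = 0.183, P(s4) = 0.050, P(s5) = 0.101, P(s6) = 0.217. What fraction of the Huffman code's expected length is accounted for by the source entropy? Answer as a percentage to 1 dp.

Entropy H = −Σ p log₂ p ≈ 2.4445 bits.
Huffman merges: 1/20+101/1000→151/1000; 151/1000+183/1000→167/500; 217/1000+223/1000→11/25; 113/500+167/500→14/25; 11/25+14/25→1. L = 497/200 ≈ 2.4850.
Efficiency = H/L = 2.4445/2.4850 = 98.4%.

98.4%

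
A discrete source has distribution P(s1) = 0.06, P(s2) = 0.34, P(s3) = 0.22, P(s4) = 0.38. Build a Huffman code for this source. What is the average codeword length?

1.9 bits/symbol

Repeatedly combine the two least-probable nodes; the expected code length is the sum of the merged weights.
merge 3/50 + 11/50 → 7/25
merge 7/25 + 17/50 → 31/50
merge 19/50 + 31/50 → 1
L = 7/25 + 31/50 + 1 = 19/10 = 1.9 bits/symbol.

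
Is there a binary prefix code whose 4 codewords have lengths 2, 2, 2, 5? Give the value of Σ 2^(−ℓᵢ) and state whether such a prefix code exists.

With common denominator 2^5 = 32: Σ 2^(−ℓᵢ) = 8/32 + 8/32 + 8/32 + 1/32 = 25/32 = 0.78125.
Kraft's inequality requires Σ ≤ 1; here Σ = 0.78125 ≤ 1, so such a prefix code exists.

0.78125; yes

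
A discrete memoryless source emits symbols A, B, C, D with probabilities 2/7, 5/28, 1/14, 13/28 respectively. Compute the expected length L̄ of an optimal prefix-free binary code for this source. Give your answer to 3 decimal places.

Repeatedly combine the two least-probable nodes; the expected code length is the sum of the merged weights.
merge 1/14 + 5/28 → 1/4
merge 1/4 + 2/7 → 15/28
merge 13/28 + 15/28 → 1
L = 1/4 + 15/28 + 1 = 25/14 ≈ 1.786 bits/symbol.

1.786 bits/symbol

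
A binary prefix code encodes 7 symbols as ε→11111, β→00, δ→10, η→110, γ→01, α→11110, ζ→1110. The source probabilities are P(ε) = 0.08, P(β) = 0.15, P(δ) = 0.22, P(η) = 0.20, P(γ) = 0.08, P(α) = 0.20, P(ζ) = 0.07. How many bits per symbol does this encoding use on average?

3.18 bits/symbol

L̄ = Σ pᵢ·ℓᵢ = 0.08·5 + 0.15·2 + 0.22·2 + 0.20·3 + 0.08·2 + 0.20·5 + 0.07·4 = 3.18 bits/symbol.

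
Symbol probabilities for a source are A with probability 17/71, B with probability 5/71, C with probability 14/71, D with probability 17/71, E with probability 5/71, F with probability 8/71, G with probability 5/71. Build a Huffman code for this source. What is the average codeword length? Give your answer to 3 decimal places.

Repeatedly combine the two least-probable nodes; the expected code length is the sum of the merged weights.
merge 5/71 + 5/71 → 10/71
merge 5/71 + 8/71 → 13/71
merge 10/71 + 13/71 → 23/71
merge 14/71 + 17/71 → 31/71
merge 17/71 + 23/71 → 40/71
merge 31/71 + 40/71 → 1
L = 10/71 + 13/71 + 23/71 + 31/71 + 40/71 + 1 = 188/71 ≈ 2.648 bits/symbol.

2.648 bits/symbol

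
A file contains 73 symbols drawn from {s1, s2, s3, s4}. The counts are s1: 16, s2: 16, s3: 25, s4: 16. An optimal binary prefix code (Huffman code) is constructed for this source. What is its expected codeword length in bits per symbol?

Probabilities are the counts divided by 73.
Repeatedly combine the two least-probable nodes; the expected code length is the sum of the merged weights.
merge 16/73 + 16/73 → 32/73
merge 16/73 + 25/73 → 41/73
merge 32/73 + 41/73 → 1
L = 32/73 + 41/73 + 1 = 2 bits/symbol.

2 bits/symbol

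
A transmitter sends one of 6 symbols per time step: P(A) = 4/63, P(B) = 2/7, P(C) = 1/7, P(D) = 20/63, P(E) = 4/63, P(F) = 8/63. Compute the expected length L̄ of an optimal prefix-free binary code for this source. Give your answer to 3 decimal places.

2.381 bits/symbol

Repeatedly combine the two least-probable nodes; the expected code length is the sum of the merged weights.
merge 4/63 + 4/63 → 8/63
merge 8/63 + 8/63 → 16/63
merge 1/7 + 16/63 → 25/63
merge 2/7 + 20/63 → 38/63
merge 25/63 + 38/63 → 1
L = 8/63 + 16/63 + 25/63 + 38/63 + 1 = 50/21 ≈ 2.381 bits/symbol.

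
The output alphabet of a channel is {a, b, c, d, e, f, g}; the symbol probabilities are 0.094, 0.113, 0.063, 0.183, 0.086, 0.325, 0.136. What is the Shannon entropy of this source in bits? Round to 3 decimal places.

2.599 bits

H = −Σ pᵢ log₂ pᵢ.
−0.094·log₂(0.094) = 0.3207
−0.113·log₂(0.113) = 0.3555
−0.063·log₂(0.063) = 0.2513
−0.183·log₂(0.183) = 0.4484
−0.086·log₂(0.086) = 0.3044
−0.325·log₂(0.325) = 0.5270
−0.136·log₂(0.136) = 0.3915
Sum ≈ 2.5986 → 2.599 bits.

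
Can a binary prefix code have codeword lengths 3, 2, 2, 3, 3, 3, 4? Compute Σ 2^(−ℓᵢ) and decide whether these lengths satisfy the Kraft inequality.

1.0625; no

With common denominator 2^4 = 16: Σ 2^(−ℓᵢ) = 2/16 + 4/16 + 4/16 + 2/16 + 2/16 + 2/16 + 1/16 = 17/16 = 1.0625.
Kraft's inequality requires Σ ≤ 1; here Σ = 1.0625 > 1, so no such prefix code exists.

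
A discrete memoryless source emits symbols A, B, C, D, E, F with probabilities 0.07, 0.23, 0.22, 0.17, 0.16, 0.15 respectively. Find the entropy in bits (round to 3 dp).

2.505 bits

H = −Σ pᵢ log₂ pᵢ.
−0.07·log₂(0.07) = 0.2686
−0.23·log₂(0.23) = 0.4877
−0.22·log₂(0.22) = 0.4806
−0.17·log₂(0.17) = 0.4346
−0.16·log₂(0.16) = 0.4230
−0.15·log₂(0.15) = 0.4105
Sum ≈ 2.5049 → 2.505 bits.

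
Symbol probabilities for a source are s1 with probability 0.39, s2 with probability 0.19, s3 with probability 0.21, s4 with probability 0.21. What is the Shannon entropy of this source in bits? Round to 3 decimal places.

H = −Σ pᵢ log₂ pᵢ.
−0.39·log₂(0.39) = 0.5298
−0.19·log₂(0.19) = 0.4552
−0.21·log₂(0.21) = 0.4728
−0.21·log₂(0.21) = 0.4728
Sum ≈ 1.9307 → 1.931 bits.

1.931 bits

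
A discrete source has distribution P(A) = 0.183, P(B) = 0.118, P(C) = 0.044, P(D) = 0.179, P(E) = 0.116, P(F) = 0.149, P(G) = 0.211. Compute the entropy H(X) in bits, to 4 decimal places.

H = −Σ pᵢ log₂ pᵢ.
−0.183·log₂(0.183) = 0.4484
−0.118·log₂(0.118) = 0.3638
−0.044·log₂(0.044) = 0.1983
−0.179·log₂(0.179) = 0.4443
−0.116·log₂(0.116) = 0.3605
−0.149·log₂(0.149) = 0.4092
−0.211·log₂(0.211) = 0.4736
Sum ≈ 2.6981 → 2.6981 bits.

2.6981 bits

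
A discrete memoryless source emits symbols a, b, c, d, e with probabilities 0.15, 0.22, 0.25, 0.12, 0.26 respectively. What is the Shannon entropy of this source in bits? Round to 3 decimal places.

2.263 bits

H = −Σ pᵢ log₂ pᵢ.
−0.15·log₂(0.15) = 0.4105
−0.22·log₂(0.22) = 0.4806
−0.25·log₂(0.25) = 0.5000
−0.12·log₂(0.12) = 0.3671
−0.26·log₂(0.26) = 0.5053
Sum ≈ 2.2635 → 2.263 bits.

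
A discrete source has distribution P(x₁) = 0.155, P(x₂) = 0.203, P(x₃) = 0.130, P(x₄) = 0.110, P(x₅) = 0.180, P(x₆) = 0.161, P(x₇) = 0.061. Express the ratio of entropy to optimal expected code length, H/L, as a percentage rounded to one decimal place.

98.0%

Entropy H = −Σ p log₂ p ≈ 2.7325 bits.
Huffman merges: 61/1000+11/100→171/1000; 13/100+31/200→57/200; 161/1000+171/1000→83/250; 9/50+203/1000→383/1000; 57/200+83/250→617/1000; 383/1000+617/1000→1. L = 697/250 ≈ 2.7880.
Efficiency = H/L = 2.7325/2.7880 = 98.0%.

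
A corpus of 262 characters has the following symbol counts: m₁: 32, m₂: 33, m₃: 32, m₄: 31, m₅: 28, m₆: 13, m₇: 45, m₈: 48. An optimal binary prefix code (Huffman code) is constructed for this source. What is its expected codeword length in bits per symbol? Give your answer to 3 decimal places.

2.973 bits/symbol

Probabilities are the counts divided by 262.
Repeatedly combine the two least-probable nodes; the expected code length is the sum of the merged weights.
merge 13/262 + 14/131 → 41/262
merge 31/262 + 16/131 → 63/262
merge 16/131 + 33/262 → 65/262
merge 41/262 + 45/262 → 43/131
merge 24/131 + 63/262 → 111/262
merge 65/262 + 43/131 → 151/262
merge 111/262 + 151/262 → 1
L = 41/262 + 63/262 + 65/262 + 43/131 + 111/262 + 151/262 + 1 = 779/262 ≈ 2.973 bits/symbol.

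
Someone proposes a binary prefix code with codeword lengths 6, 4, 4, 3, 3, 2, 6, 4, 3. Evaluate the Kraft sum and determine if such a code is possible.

With common denominator 2^6 = 64: Σ 2^(−ℓᵢ) = 1/64 + 4/64 + 4/64 + 8/64 + 8/64 + 16/64 + 1/64 + 4/64 + 8/64 = 54/64 = 0.84375.
Kraft's inequality requires Σ ≤ 1; here Σ = 0.84375 ≤ 1, so such a prefix code exists.

0.84375; yes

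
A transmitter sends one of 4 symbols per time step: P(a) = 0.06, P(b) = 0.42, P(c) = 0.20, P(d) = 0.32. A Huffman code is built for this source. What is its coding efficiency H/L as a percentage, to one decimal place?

Entropy H = −Σ p log₂ p ≈ 1.7596 bits.
Huffman merges: 3/50+1/5→13/50; 13/50+8/25→29/50; 21/50+29/50→1. L = 46/25 ≈ 1.8400.
Efficiency = H/L = 1.7596/1.8400 = 95.6%.

95.6%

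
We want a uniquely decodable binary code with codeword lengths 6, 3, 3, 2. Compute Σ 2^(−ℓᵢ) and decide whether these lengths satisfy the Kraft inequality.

With common denominator 2^6 = 64: Σ 2^(−ℓᵢ) = 1/64 + 8/64 + 8/64 + 16/64 = 33/64 = 0.515625.
Kraft's inequality requires Σ ≤ 1; here Σ = 0.515625 ≤ 1, so such a prefix code exists.

0.515625; yes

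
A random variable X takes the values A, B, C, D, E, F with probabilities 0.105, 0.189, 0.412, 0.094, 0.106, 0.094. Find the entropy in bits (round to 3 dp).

H = −Σ pᵢ log₂ pᵢ.
−0.105·log₂(0.105) = 0.3414
−0.189·log₂(0.189) = 0.4543
−0.412·log₂(0.412) = 0.5271
−0.094·log₂(0.094) = 0.3207
−0.106·log₂(0.106) = 0.3432
−0.094·log₂(0.094) = 0.3207
Sum ≈ 2.3073 → 2.307 bits.

2.307 bits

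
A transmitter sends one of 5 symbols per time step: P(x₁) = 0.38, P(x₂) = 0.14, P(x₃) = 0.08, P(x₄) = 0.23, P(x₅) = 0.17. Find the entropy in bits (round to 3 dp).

2.141 bits

H = −Σ pᵢ log₂ pᵢ.
−0.38·log₂(0.38) = 0.5305
−0.14·log₂(0.14) = 0.3971
−0.08·log₂(0.08) = 0.2915
−0.23·log₂(0.23) = 0.4877
−0.17·log₂(0.17) = 0.4346
Sum ≈ 2.1413 → 2.141 bits.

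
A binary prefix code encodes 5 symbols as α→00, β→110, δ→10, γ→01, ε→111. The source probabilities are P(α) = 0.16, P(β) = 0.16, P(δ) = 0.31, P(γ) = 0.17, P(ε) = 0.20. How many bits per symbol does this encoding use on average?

L̄ = Σ pᵢ·ℓᵢ = 0.16·2 + 0.16·3 + 0.31·2 + 0.17·2 + 0.20·3 = 2.36 bits/symbol.

2.36 bits/symbol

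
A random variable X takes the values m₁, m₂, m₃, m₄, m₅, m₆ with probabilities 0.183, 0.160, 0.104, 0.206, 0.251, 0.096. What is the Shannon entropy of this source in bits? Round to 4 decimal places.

2.5056 bits

H = −Σ pᵢ log₂ pᵢ.
−0.183·log₂(0.183) = 0.4484
−0.160·log₂(0.160) = 0.4230
−0.104·log₂(0.104) = 0.3396
−0.206·log₂(0.206) = 0.4695
−0.251·log₂(0.251) = 0.5006
−0.096·log₂(0.096) = 0.3246
Sum ≈ 2.5056 → 2.5056 bits.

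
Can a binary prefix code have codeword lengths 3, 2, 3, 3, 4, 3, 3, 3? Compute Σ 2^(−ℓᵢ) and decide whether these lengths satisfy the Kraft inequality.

With common denominator 2^4 = 16: Σ 2^(−ℓᵢ) = 2/16 + 4/16 + 2/16 + 2/16 + 1/16 + 2/16 + 2/16 + 2/16 = 17/16 = 1.0625.
Kraft's inequality requires Σ ≤ 1; here Σ = 1.0625 > 1, so no such prefix code exists.

1.0625; no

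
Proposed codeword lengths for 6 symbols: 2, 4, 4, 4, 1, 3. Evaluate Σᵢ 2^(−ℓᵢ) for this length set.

With common denominator 2^4 = 16: Σ 2^(−ℓᵢ) = 4/16 + 1/16 + 1/16 + 1/16 + 8/16 + 2/16 = 17/16 = 1.0625.

1.0625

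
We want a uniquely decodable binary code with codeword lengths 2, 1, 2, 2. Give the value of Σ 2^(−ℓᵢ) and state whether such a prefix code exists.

With common denominator 2^2 = 4: Σ 2^(−ℓᵢ) = 1/4 + 2/4 + 1/4 + 1/4 = 5/4 = 1.25.
Kraft's inequality requires Σ ≤ 1; here Σ = 1.25 > 1, so no such prefix code exists.

1.25; no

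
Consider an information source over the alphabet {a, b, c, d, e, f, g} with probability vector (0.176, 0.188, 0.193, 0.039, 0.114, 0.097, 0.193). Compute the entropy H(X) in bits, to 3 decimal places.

2.677 bits

H = −Σ pᵢ log₂ pᵢ.
−0.176·log₂(0.176) = 0.4411
−0.188·log₂(0.188) = 0.4533
−0.193·log₂(0.193) = 0.4581
−0.039·log₂(0.039) = 0.1825
−0.114·log₂(0.114) = 0.3571
−0.097·log₂(0.097) = 0.3265
−0.193·log₂(0.193) = 0.4581
Sum ≈ 2.6767 → 2.677 bits.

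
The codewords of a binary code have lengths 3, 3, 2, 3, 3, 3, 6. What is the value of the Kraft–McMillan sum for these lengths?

0.890625

With common denominator 2^6 = 64: Σ 2^(−ℓᵢ) = 8/64 + 8/64 + 16/64 + 8/64 + 8/64 + 8/64 + 1/64 = 57/64 = 0.890625.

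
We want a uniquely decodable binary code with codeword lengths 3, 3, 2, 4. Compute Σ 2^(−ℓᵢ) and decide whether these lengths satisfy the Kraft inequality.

0.5625; yes

With common denominator 2^4 = 16: Σ 2^(−ℓᵢ) = 2/16 + 2/16 + 4/16 + 1/16 = 9/16 = 0.5625.
Kraft's inequality requires Σ ≤ 1; here Σ = 0.5625 ≤ 1, so such a prefix code exists.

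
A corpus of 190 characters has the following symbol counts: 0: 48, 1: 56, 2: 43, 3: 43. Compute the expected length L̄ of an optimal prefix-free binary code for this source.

Probabilities are the counts divided by 190.
Repeatedly combine the two least-probable nodes; the expected code length is the sum of the merged weights.
merge 43/190 + 43/190 → 43/95
merge 24/95 + 28/95 → 52/95
merge 43/95 + 52/95 → 1
L = 43/95 + 52/95 + 1 = 2 bits/symbol.

2 bits/symbol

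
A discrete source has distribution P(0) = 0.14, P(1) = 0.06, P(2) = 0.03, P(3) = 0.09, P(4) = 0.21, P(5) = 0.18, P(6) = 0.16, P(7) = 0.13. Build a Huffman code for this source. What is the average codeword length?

2.88 bits/symbol

Repeatedly combine the two least-probable nodes; the expected code length is the sum of the merged weights.
merge 3/100 + 3/50 → 9/100
merge 9/100 + 9/100 → 9/50
merge 13/100 + 7/50 → 27/100
merge 4/25 + 9/50 → 17/50
merge 9/50 + 21/100 → 39/100
merge 27/100 + 17/50 → 61/100
merge 39/100 + 61/100 → 1
L = 9/100 + 9/50 + 27/100 + 17/50 + 39/100 + 61/100 + 1 = 72/25 = 2.88 bits/symbol.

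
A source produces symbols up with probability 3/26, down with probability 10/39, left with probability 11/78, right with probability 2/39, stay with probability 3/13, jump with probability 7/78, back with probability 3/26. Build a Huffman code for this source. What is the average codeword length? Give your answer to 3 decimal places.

2.654 bits/symbol

Repeatedly combine the two least-probable nodes; the expected code length is the sum of the merged weights.
merge 2/39 + 7/78 → 11/78
merge 3/26 + 3/26 → 3/13
merge 11/78 + 11/78 → 11/39
merge 3/13 + 3/13 → 6/13
merge 10/39 + 11/39 → 7/13
merge 6/13 + 7/13 → 1
L = 11/78 + 3/13 + 11/39 + 6/13 + 7/13 + 1 = 69/26 ≈ 2.654 bits/symbol.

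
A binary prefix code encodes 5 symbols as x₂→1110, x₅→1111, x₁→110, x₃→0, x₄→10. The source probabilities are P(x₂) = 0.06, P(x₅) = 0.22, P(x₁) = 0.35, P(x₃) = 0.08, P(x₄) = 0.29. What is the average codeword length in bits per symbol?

2.83 bits/symbol

L̄ = Σ pᵢ·ℓᵢ = 0.06·4 + 0.22·4 + 0.35·3 + 0.08·1 + 0.29·2 = 2.83 bits/symbol.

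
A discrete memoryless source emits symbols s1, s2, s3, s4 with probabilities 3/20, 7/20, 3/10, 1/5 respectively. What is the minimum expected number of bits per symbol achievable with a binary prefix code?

Repeatedly combine the two least-probable nodes; the expected code length is the sum of the merged weights.
merge 3/20 + 1/5 → 7/20
merge 3/10 + 7/20 → 13/20
merge 7/20 + 13/20 → 1
L = 7/20 + 13/20 + 1 = 2 bits/symbol.

2 bits/symbol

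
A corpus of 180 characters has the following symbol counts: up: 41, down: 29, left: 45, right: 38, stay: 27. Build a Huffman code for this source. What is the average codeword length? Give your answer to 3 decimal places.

2.311 bits/symbol

Probabilities are the counts divided by 180.
Repeatedly combine the two least-probable nodes; the expected code length is the sum of the merged weights.
merge 3/20 + 29/180 → 14/45
merge 19/90 + 41/180 → 79/180
merge 1/4 + 14/45 → 101/180
merge 79/180 + 101/180 → 1
L = 14/45 + 79/180 + 101/180 + 1 = 104/45 ≈ 2.311 bits/symbol.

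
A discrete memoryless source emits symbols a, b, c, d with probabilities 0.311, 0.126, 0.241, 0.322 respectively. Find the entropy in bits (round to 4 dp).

H = −Σ pᵢ log₂ pᵢ.
−0.311·log₂(0.311) = 0.5240
−0.126·log₂(0.126) = 0.3766
−0.241·log₂(0.241) = 0.4947
−0.322·log₂(0.322) = 0.5264
Sum ≈ 1.9218 → 1.9218 bits.

1.9218 bits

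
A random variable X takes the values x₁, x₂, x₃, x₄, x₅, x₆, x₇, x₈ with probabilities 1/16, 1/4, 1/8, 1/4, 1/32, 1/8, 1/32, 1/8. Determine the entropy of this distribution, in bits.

2.6875 bits

Each probability is a power of 1/2, so log₂(1/p) is an integer.
H = Σ p·log₂(1/p) = 1/16·4 + 1/4·2 + 1/8·3 + 1/4·2 + 1/32·5 + 1/8·3 + 1/32·5 + 1/8·3 = 2.6875 bits.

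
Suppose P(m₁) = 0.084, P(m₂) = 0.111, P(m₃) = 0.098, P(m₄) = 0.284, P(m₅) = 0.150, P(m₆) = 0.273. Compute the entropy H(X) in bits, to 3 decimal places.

H = −Σ pᵢ log₂ pᵢ.
−0.084·log₂(0.084) = 0.3002
−0.111·log₂(0.111) = 0.3520
−0.098·log₂(0.098) = 0.3284
−0.284·log₂(0.284) = 0.5158
−0.150·log₂(0.150) = 0.4105
−0.273·log₂(0.273) = 0.5113
Sum ≈ 2.4182 → 2.418 bits.

2.418 bits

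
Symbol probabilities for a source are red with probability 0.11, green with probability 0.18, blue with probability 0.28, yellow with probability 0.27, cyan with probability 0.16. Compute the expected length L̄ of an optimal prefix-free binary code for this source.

2.27 bits/symbol

Repeatedly combine the two least-probable nodes; the expected code length is the sum of the merged weights.
merge 11/100 + 4/25 → 27/100
merge 9/50 + 27/100 → 9/20
merge 27/100 + 7/25 → 11/20
merge 9/20 + 11/20 → 1
L = 27/100 + 9/20 + 11/20 + 1 = 227/100 = 2.27 bits/symbol.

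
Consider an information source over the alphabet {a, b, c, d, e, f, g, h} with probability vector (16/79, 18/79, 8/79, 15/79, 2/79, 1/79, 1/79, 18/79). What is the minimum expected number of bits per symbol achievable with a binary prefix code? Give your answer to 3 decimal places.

2.570 bits/symbol

Repeatedly combine the two least-probable nodes; the expected code length is the sum of the merged weights.
merge 1/79 + 1/79 → 2/79
merge 2/79 + 2/79 → 4/79
merge 4/79 + 8/79 → 12/79
merge 12/79 + 15/79 → 27/79
merge 16/79 + 18/79 → 34/79
merge 18/79 + 27/79 → 45/79
merge 34/79 + 45/79 → 1
L = 2/79 + 4/79 + 12/79 + 27/79 + 34/79 + 45/79 + 1 = 203/79 ≈ 2.570 bits/symbol.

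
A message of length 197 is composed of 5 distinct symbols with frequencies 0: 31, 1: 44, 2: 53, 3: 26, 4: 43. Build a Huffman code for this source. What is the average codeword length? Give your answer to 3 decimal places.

2.289 bits/symbol

Probabilities are the counts divided by 197.
Repeatedly combine the two least-probable nodes; the expected code length is the sum of the merged weights.
merge 26/197 + 31/197 → 57/197
merge 43/197 + 44/197 → 87/197
merge 53/197 + 57/197 → 110/197
merge 87/197 + 110/197 → 1
L = 57/197 + 87/197 + 110/197 + 1 = 451/197 ≈ 2.289 bits/symbol.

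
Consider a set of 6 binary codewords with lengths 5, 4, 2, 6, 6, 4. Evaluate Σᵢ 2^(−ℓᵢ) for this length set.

With common denominator 2^6 = 64: Σ 2^(−ℓᵢ) = 2/64 + 4/64 + 16/64 + 1/64 + 1/64 + 4/64 = 28/64 = 0.4375.

0.4375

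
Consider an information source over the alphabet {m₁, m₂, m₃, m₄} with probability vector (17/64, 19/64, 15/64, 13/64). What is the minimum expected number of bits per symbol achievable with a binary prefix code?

2 bits/symbol

Repeatedly combine the two least-probable nodes; the expected code length is the sum of the merged weights.
merge 13/64 + 15/64 → 7/16
merge 17/64 + 19/64 → 9/16
merge 7/16 + 9/16 → 1
L = 7/16 + 9/16 + 1 = 2 bits/symbol.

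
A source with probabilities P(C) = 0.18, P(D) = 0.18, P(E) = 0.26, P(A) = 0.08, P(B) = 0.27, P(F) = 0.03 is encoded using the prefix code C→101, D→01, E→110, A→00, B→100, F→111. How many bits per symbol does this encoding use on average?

L̄ = Σ pᵢ·ℓᵢ = 0.18·3 + 0.18·2 + 0.26·3 + 0.08·2 + 0.27·3 + 0.03·3 = 2.74 bits/symbol.

2.74 bits/symbol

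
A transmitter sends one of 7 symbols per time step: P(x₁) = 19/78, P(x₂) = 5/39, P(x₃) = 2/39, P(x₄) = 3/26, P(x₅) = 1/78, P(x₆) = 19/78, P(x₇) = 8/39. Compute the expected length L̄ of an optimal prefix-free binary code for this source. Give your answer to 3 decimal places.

2.551 bits/symbol

Repeatedly combine the two least-probable nodes; the expected code length is the sum of the merged weights.
merge 1/78 + 2/39 → 5/78
merge 5/78 + 3/26 → 7/39
merge 5/39 + 7/39 → 4/13
merge 8/39 + 19/78 → 35/78
merge 19/78 + 4/13 → 43/78
merge 35/78 + 43/78 → 1
L = 5/78 + 7/39 + 4/13 + 35/78 + 43/78 + 1 = 199/78 ≈ 2.551 bits/symbol.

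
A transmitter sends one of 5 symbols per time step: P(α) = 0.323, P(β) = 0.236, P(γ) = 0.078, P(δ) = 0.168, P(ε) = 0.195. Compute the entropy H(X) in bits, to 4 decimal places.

2.1975 bits

H = −Σ pᵢ log₂ pᵢ.
−0.323·log₂(0.323) = 0.5266
−0.236·log₂(0.236) = 0.4916
−0.078·log₂(0.078) = 0.2871
−0.168·log₂(0.168) = 0.4323
−0.195·log₂(0.195) = 0.4599
Sum ≈ 2.1975 → 2.1975 bits.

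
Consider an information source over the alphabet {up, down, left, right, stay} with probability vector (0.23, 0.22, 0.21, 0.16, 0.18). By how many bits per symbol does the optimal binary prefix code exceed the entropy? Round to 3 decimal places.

Entropy H = −Σ p log₂ p ≈ 2.3094 bits.
Huffman merges: 4/25+9/50→17/50; 21/100+11/50→43/100; 23/100+17/50→57/100; 43/100+57/100→1. L = 117/50 ≈ 2.3400.
L − H = 2.3400 − 2.3094 = 0.031 bits.

0.031 bits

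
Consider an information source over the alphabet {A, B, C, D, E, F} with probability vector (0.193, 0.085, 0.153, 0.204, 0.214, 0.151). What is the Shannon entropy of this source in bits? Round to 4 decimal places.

H = −Σ pᵢ log₂ pᵢ.
−0.193·log₂(0.193) = 0.4581
−0.085·log₂(0.085) = 0.3023
−0.153·log₂(0.153) = 0.4144
−0.204·log₂(0.204) = 0.4678
−0.214·log₂(0.214) = 0.4760
−0.151·log₂(0.151) = 0.4118
Sum ≈ 2.5304 → 2.5304 bits.

2.5304 bits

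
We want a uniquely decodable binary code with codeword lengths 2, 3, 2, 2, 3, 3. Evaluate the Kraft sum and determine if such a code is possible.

1.125; no

With common denominator 2^3 = 8: Σ 2^(−ℓᵢ) = 2/8 + 1/8 + 2/8 + 2/8 + 1/8 + 1/8 = 9/8 = 1.125.
Kraft's inequality requires Σ ≤ 1; here Σ = 1.125 > 1, so no such prefix code exists.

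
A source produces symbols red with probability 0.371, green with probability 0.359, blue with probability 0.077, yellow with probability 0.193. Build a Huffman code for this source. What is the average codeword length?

1.899 bits/symbol

Repeatedly combine the two least-probable nodes; the expected code length is the sum of the merged weights.
merge 77/1000 + 193/1000 → 27/100
merge 27/100 + 359/1000 → 629/1000
merge 371/1000 + 629/1000 → 1
L = 27/100 + 629/1000 + 1 = 1899/1000 = 1.899 bits/symbol.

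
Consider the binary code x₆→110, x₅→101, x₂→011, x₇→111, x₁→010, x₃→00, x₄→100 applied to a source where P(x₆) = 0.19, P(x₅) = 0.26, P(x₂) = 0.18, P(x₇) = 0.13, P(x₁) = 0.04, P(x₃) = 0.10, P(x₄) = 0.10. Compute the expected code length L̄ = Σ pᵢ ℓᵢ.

L̄ = Σ pᵢ·ℓᵢ = 0.19·3 + 0.26·3 + 0.18·3 + 0.13·3 + 0.04·3 + 0.10·2 + 0.10·3 = 2.9 bits/symbol.

2.9 bits/symbol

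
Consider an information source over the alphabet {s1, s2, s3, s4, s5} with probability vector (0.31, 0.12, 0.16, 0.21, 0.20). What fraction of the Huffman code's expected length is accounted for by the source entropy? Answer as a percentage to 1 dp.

98.7%

Entropy H = −Σ p log₂ p ≈ 2.2511 bits.
Huffman merges: 3/25+4/25→7/25; 1/5+21/100→41/100; 7/25+31/100→59/100; 41/100+59/100→1. L = 57/25 ≈ 2.2800.
Efficiency = H/L = 2.2511/2.2800 = 98.7%.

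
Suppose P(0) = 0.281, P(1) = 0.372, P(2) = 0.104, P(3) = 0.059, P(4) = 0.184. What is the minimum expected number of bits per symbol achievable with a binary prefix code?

Repeatedly combine the two least-probable nodes; the expected code length is the sum of the merged weights.
merge 59/1000 + 13/125 → 163/1000
merge 163/1000 + 23/125 → 347/1000
merge 281/1000 + 347/1000 → 157/250
merge 93/250 + 157/250 → 1
L = 163/1000 + 347/1000 + 157/250 + 1 = 1069/500 = 2.138 bits/symbol.

2.138 bits/symbol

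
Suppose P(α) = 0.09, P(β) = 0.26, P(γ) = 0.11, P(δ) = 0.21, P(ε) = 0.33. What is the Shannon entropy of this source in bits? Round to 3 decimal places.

2.169 bits

H = −Σ pᵢ log₂ pᵢ.
−0.09·log₂(0.09) = 0.3127
−0.26·log₂(0.26) = 0.5053
−0.11·log₂(0.11) = 0.3503
−0.21·log₂(0.21) = 0.4728
−0.33·log₂(0.33) = 0.5278
Sum ≈ 2.1689 → 2.169 bits.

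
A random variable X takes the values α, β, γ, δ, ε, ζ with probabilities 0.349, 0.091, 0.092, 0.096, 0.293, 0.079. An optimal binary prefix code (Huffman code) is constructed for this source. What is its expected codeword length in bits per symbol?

2.358 bits/symbol

Repeatedly combine the two least-probable nodes; the expected code length is the sum of the merged weights.
merge 79/1000 + 91/1000 → 17/100
merge 23/250 + 12/125 → 47/250
merge 17/100 + 47/250 → 179/500
merge 293/1000 + 349/1000 → 321/500
merge 179/500 + 321/500 → 1
L = 17/100 + 47/250 + 179/500 + 321/500 + 1 = 1179/500 = 2.358 bits/symbol.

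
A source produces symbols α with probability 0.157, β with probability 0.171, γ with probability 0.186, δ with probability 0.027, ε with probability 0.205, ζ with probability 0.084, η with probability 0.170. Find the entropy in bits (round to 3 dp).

2.651 bits

H = −Σ pᵢ log₂ pᵢ.
−0.157·log₂(0.157) = 0.4194
−0.171·log₂(0.171) = 0.4357
−0.186·log₂(0.186) = 0.4514
−0.027·log₂(0.027) = 0.1407
−0.205·log₂(0.205) = 0.4687
−0.084·log₂(0.084) = 0.3002
−0.170·log₂(0.170) = 0.4346
Sum ≈ 2.6506 → 2.651 bits.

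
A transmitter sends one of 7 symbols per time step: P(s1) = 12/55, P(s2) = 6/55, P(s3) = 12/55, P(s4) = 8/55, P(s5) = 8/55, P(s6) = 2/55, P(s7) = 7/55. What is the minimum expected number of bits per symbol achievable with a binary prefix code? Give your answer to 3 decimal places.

Repeatedly combine the two least-probable nodes; the expected code length is the sum of the merged weights.
merge 2/55 + 6/55 → 8/55
merge 7/55 + 8/55 → 3/11
merge 8/55 + 8/55 → 16/55
merge 12/55 + 12/55 → 24/55
merge 3/11 + 16/55 → 31/55
merge 24/55 + 31/55 → 1
L = 8/55 + 3/11 + 16/55 + 24/55 + 31/55 + 1 = 149/55 ≈ 2.709 bits/symbol.

2.709 bits/symbol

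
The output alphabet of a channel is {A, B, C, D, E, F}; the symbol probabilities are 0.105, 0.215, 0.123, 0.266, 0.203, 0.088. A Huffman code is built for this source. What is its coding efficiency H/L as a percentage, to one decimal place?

98.6%

Entropy H = −Σ p log₂ p ≈ 2.4738 bits.
Huffman merges: 11/125+21/200→193/1000; 123/1000+193/1000→79/250; 203/1000+43/200→209/500; 133/500+79/250→291/500; 209/500+291/500→1. L = 2509/1000 ≈ 2.5090.
Efficiency = H/L = 2.4738/2.5090 = 98.6%.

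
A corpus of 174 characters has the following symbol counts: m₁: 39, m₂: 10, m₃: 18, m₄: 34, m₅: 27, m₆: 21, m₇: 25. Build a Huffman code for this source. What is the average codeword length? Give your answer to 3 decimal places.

2.741 bits/symbol

Probabilities are the counts divided by 174.
Repeatedly combine the two least-probable nodes; the expected code length is the sum of the merged weights.
merge 5/87 + 3/29 → 14/87
merge 7/58 + 25/174 → 23/87
merge 9/58 + 14/87 → 55/174
merge 17/87 + 13/58 → 73/174
merge 23/87 + 55/174 → 101/174
merge 73/174 + 101/174 → 1
L = 14/87 + 23/87 + 55/174 + 73/174 + 101/174 + 1 = 159/58 ≈ 2.741 bits/symbol.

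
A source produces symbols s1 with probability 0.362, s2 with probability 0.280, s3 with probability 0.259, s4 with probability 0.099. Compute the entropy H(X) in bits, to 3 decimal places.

1.880 bits

H = −Σ pᵢ log₂ pᵢ.
−0.362·log₂(0.362) = 0.5307
−0.280·log₂(0.280) = 0.5142
−0.259·log₂(0.259) = 0.5048
−0.099·log₂(0.099) = 0.3303
Sum ≈ 1.8800 → 1.880 bits.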